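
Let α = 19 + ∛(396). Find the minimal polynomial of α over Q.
m_α(x) = x^3 - 57x^2 + 1083x - 7255

Set β = α - 19 = ∛(396), so β^3 = 396. Then (α - 19)^3 - 396 = 0, i.e. α is a root of g(x) = (x - 19)^3 - 396 = x^3 - 57x^2 + 1083x - 7255. Since g(x) = h(x - 19) where h(x) = x^3 - 396, and h is irreducible over Q (because 396 is not a perfect cube, so h has no rational root, and a monic cubic with no rational root is irreducible), g is also irreducible (irreducibility is preserved under the substitution x → x - 19). Hence m_α(x) = x^3 - 57x^2 + 1083x - 7255.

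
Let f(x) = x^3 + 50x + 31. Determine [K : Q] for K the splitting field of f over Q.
[K : Q] = 6

By the rational root test, any rational root of the monic integer polynomial f(x) = x^3 + 50x + 31 must be an integer dividing the constant term 31, i.e. one of ±{1, 31}. Evaluating: f(1) = 82, f(-1) = -20, f(31) = 31372, f(-31) = -31310; none is 0, so f has no rational root and is therefore irreducible over Q (a cubic with no linear factor over a field is irreducible). For an irreducible cubic, the Galois group is A_3 or S_3 according as the discriminant disc(f) = -4a^3 - 27b^2 = -4·(50)^3 - 27·(31)^2 = -525947 is or is not a square in Q. Here disc(f) = -525947 is not a perfect square in Q, so the Galois group of f over Q is not contained in A_3 and must be all of S_3. The splitting field has degree |S_3| = 6 over Q, so [K : Q] = 6.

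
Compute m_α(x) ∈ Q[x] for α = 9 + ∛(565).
m_α(x) = x^3 - 27x^2 + 243x - 1294

Set β = α - 9 = ∛(565), so β^3 = 565. Then (α - 9)^3 - 565 = 0, i.e. α is a root of g(x) = (x - 9)^3 - 565 = x^3 - 27x^2 + 243x - 1294. Since g(x) = h(x - 9) where h(x) = x^3 - 565, and h is irreducible over Q (because 565 is not a perfect cube, so h has no rational root, and a monic cubic with no rational root is irreducible), g is also irreducible (irreducibility is preserved under the substitution x → x - 9). Hence m_α(x) = x^3 - 27x^2 + 243x - 1294.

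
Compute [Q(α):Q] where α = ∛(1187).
[Q(α):Q] = 3

The minimal polynomial of α is x^3 - 1187, irreducible over Q since 1187 is not a perfect cube (so x^3 - 1187 has no rational root). Hence [Q(α):Q] = deg(m_α) = 3.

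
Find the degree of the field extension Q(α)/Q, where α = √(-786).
[Q(α):Q] = 2

[Q(α):Q] equals the degree of the minimal polynomial of α. Here α^2 = -786 and x^2 + 786 is irreducible (d = -786 is squarefree, ≠ 1, hence not a square), so deg(m_α) = 2. Thus [Q(α):Q] = 2.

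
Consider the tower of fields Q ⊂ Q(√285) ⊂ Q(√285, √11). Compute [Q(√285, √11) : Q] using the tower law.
[Q(√285, √11) : Q] = 4

[Q(√285):Q] = 2 (min poly x^2 - 285, irreducible since 285 is squarefree > 1). For the top step, suppose √11 ∈ Q(√285), say √11 = c + d√285 with c, d ∈ Q. Squaring: 11 = c^2 + 285d^2 + 2cd√285. Since √285 ∉ Q this forces 2cd = 0. If d = 0 then √11 = c ∈ Q, contradicting 11 squarefree > 1. If c = 0 then 11 = 285d^2, so 285·11 = (285d)^2 is a perfect square in Q — but 285·11 = 3135 is not a perfect square (since 285 and 11 are distinct squarefree integers). Contradiction. Hence √11 ∉ Q(√285), so x^2 - 11 stays irreducible over Q(√285) and [Q(√285, √11) : Q(√285)] = 2. By the tower law, [Q(√285, √11) : Q] = 2 · 2 = 4.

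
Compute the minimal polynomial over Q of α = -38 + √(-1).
m_α(x) = x^2 + 76x + 1445

From α + 38 = √(-1), squaring gives (α + 38)^2 = -1, i.e. α^2 + 76α + 1444 = -1, so α^2 + 76α + 1445 = 0. The discriminant of x^2 + 76x + 1445 is (76)^2 - 4·(1445) = 5776 - 5780 = -4, and 4·(-1) is not a perfect square in Q since -1 is squarefree and ≠ 1. Hence x^2 + 76x + 1445 is irreducible over Q and is the minimal polynomial of α.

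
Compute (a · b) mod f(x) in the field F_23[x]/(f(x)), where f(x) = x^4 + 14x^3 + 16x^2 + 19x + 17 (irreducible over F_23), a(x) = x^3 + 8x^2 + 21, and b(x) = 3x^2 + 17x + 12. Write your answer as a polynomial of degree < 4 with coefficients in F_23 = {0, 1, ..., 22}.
a · b ≡ 22x^3 + 3x^2 + 3x + 16 (mod f(x))

Multiply in F_23[x]: a(x)·b(x) = (x^3 + 8x^2 + 21)·(3x^2 + 17x + 12) = 3x^5 + 18x^4 + 10x^3 + 21x^2 + 12x + 22. This has degree ≥ 4, so divide by f(x) over F_23: 3x^5 + 18x^4 + 10x^3 + 21x^2 + 12x + 22 = (3x + 22)·(x^4 + 14x^3 + 16x^2 + 19x + 17) + (22x^3 + 3x^2 + 3x + 16). Hence a·b ≡ 22x^3 + 3x^2 + 3x + 16 (mod f). (F_23[x]/(f) is a field with 23^4 = 279841 elements since f is irreducible of degree 4.)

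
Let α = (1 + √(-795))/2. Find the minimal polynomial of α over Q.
m_α(x) = x^2 - x + 199

From 2α - 1 = √(-795), squaring gives (2α - 1)^2 = -795, i.e. 4α^2 - 4α + 1 = -795, so α^2 - α + (1 + 795)/4 = 0. Since -795 ≡ 1 (mod 4), (1 + 795)/4 = 199 ∈ Z. The polynomial x^2 - x + 199 has discriminant 1 - 4·(199) = -795, which is not a perfect square in Q (d = -795 is squarefree and ≠ 1), so x^2 - x + 199 is irreducible over Q. It is the minimal polynomial of α.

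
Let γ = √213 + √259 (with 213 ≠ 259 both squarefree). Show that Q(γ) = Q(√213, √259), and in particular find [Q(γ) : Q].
[Q(γ) : Q] = 4 (equivalently, Q(γ) = Q(√213, √259))

Obviously Q(γ) ⊆ Q(√213, √259), and [Q(√213, √259):Q] = 4 (since 213, 259 are distinct squarefree integers > 1 with 55167 not a perfect square). To show equality we compute the minimal polynomial of γ. From γ = √213 + √259: γ^2 = 213 + 2√(55167) + 259 = 472 + 2√(55167), so γ^2 - 472 = 2√(55167); squaring, (γ^2 - 472)^2 = 4·55167, i.e. γ^4 - 944γ^2 + 222784 - 220668 = 0, i.e. γ^4 - 944γ^2 + 2116 = 0. So γ is a root of x^4 - 944x^2 + 2116. This polynomial is irreducible over Q: it has no rational root (each ±√213 ± √259 is irrational), and any factorization into two quadratics over Q would force √(55167) ∈ Q (pairing opposite roots) or √213, √259 ∈ Q (other pairings), all impossible. Hence [Q(γ):Q] = 4 = [Q(√213, √259):Q], so Q(γ) = Q(√213, √259).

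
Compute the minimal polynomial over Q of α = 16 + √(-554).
m_α(x) = x^2 - 32x + 810

From α - 16 = √(-554), squaring gives (α - 16)^2 = -554, i.e. α^2 - 32α + 256 = -554, so α^2 - 32α + 810 = 0. The discriminant of x^2 - 32x + 810 is (-32)^2 - 4·(810) = 1024 - 3240 = -2216, and 4·(-554) is not a perfect square in Q since -554 is squarefree and ≠ 1. Hence x^2 - 32x + 810 is irreducible over Q and is the minimal polynomial of α.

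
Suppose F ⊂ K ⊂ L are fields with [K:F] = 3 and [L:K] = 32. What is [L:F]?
[L:F] = 96

The tower law says that for any tower of field extensions F ⊂ K ⊂ L with finite degrees, [L:F] = [L:K] · [K:F]. Here this gives [L:F] = 32 · 3 = 96.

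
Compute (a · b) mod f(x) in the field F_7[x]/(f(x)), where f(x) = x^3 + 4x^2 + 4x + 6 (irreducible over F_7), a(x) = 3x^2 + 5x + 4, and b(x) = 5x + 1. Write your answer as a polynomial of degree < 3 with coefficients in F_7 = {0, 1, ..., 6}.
a · b ≡ 3x^2 + 5 (mod f(x))

Multiply in F_7[x]: a(x)·b(x) = (3x^2 + 5x + 4)·(5x + 1) = x^3 + 4x + 4. This has degree ≥ 3, so divide by f(x) over F_7: x^3 + 4x + 4 = (1)·(x^3 + 4x^2 + 4x + 6) + (3x^2 + 5). Hence a·b ≡ 3x^2 + 5 (mod f). (F_7[x]/(f) is a field with 7^3 = 343 elements since f is irreducible of degree 3.)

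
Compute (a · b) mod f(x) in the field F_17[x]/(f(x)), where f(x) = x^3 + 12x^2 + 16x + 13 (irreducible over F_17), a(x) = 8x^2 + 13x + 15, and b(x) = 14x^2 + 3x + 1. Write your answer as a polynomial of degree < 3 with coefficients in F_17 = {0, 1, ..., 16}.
a · b ≡ 14x + 2 (mod f(x))

Multiply in F_17[x]: a(x)·b(x) = (8x^2 + 13x + 15)·(14x^2 + 3x + 1) = 10x^4 + 2x^3 + 2x^2 + 7x + 15. This has degree ≥ 3, so divide by f(x) over F_17: 10x^4 + 2x^3 + 2x^2 + 7x + 15 = (10x + 1)·(x^3 + 12x^2 + 16x + 13) + (14x + 2). Hence a·b ≡ 14x + 2 (mod f). (F_17[x]/(f) is a field with 17^3 = 4913 elements since f is irreducible of degree 3.)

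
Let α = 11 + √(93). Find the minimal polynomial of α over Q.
m_α(x) = x^2 - 22x + 28

From α - 11 = √(93), squaring gives (α - 11)^2 = 93, i.e. α^2 - 22α + 121 = 93, so α^2 - 22α + 28 = 0. The discriminant of x^2 - 22x + 28 is (-22)^2 - 4·(28) = 484 - 112 = 372, and 4·(93) is not a perfect square in Q since 93 is squarefree and ≠ 1. Hence x^2 - 22x + 28 is irreducible over Q and is the minimal polynomial of α.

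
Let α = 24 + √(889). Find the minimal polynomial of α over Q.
m_α(x) = x^2 - 48x - 313

From α - 24 = √(889), squaring gives (α - 24)^2 = 889, i.e. α^2 - 48α + 576 = 889, so α^2 - 48α - 313 = 0. The discriminant of x^2 - 48x - 313 is (-48)^2 - 4·(-313) = 2304 + 1252 = 3556, and 4·(889) is not a perfect square in Q since 889 is squarefree and ≠ 1. Hence x^2 - 48x - 313 is irreducible over Q and is the minimal polynomial of α.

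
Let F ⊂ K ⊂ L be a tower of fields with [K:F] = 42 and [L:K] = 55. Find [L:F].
[L:F] = 2310

The tower law says that for any tower of field extensions F ⊂ K ⊂ L with finite degrees, [L:F] = [L:K] · [K:F]. Here this gives [L:F] = 55 · 42 = 2310.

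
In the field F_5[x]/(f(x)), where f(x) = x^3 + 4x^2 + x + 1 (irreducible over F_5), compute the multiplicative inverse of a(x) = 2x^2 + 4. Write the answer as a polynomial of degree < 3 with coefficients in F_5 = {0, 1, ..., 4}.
a(x)^(-1) ≡ 2x^2 + 4x + 2 (mod f(x))

Since f is irreducible over F_5, F_5[x]/(f) is a field and a(x) ≠ 0 has an inverse. Apply the extended Euclidean algorithm to f(x) and a(x) in F_5[x]: f(x) = (3x + 2)·a(x) + (4x + 3);  a(x) = (3x + 4)·(4x + 3) + (2). The last nonzero remainder is the constant 2 = gcd(f, a) in F_5. Back-substituting through the division chain expresses 2 = s(x)·a(x) + t(x)·f(x) with s(x) ≡ 4x^2 + 3x + 4 (mod f), so (4x^2 + 3x + 4)·a(x) ≡ 2 (mod f). Multiplying by 2^(-1) ≡ 3 in F_5 gives a(x)^(-1) ≡ 3·(4x^2 + 3x + 4) ≡ 2x^2 + 4x + 2 (mod f). Check: (2x^2 + 4)·(2x^2 + 4x + 2) = 4x^4 + 3x^3 + 2x^2 + x + 3 ≡ 1 (mod x^3 + 4x^2 + x + 1).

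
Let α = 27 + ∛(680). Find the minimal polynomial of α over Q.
m_α(x) = x^3 - 81x^2 + 2187x - 20363

Set β = α - 27 = ∛(680), so β^3 = 680. Then (α - 27)^3 - 680 = 0, i.e. α is a root of g(x) = (x - 27)^3 - 680 = x^3 - 81x^2 + 2187x - 20363. Since g(x) = h(x - 27) where h(x) = x^3 - 680, and h is irreducible over Q (because 680 is not a perfect cube, so h has no rational root, and a monic cubic with no rational root is irreducible), g is also irreducible (irreducibility is preserved under the substitution x → x - 27). Hence m_α(x) = x^3 - 81x^2 + 2187x - 20363.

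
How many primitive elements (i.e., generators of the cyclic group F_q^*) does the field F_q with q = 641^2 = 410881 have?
There are φ(410880) = 108544 primitive elements

F_q^* is cyclic of order q - 1 = 410880. A cyclic group of order m has exactly φ(m) generators. Here m = 410880 = 2^8 · 3 · 5 · 107, so the number of primitive elements is φ(410880) = 108544.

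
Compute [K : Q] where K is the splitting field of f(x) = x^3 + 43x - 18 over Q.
[K : Q] = 6

By the rational root test, any rational root of the monic integer polynomial f(x) = x^3 + 43x - 18 must be an integer dividing the constant term -18, i.e. one of ±{1, 2, 3, 6, 9, 18}. Evaluating: f(1) = 26, f(-1) = -62, f(2) = 76, f(-2) = -112, f(3) = 138, f(-3) = -174, f(6) = 456, f(-6) = -492, f(9) = 1098, f(-9) = -1134, f(18) = 6588, f(-18) = -6624; none is 0, so f has no rational root and is therefore irreducible over Q (a cubic with no linear factor over a field is irreducible). For an irreducible cubic, the Galois group is A_3 or S_3 according as the discriminant disc(f) = -4a^3 - 27b^2 = -4·(43)^3 - 27·(-18)^2 = -326776 is or is not a square in Q. Here disc(f) = -326776 is not a perfect square in Q, so the Galois group of f over Q is not contained in A_3 and must be all of S_3. The splitting field has degree |S_3| = 6 over Q, so [K : Q] = 6.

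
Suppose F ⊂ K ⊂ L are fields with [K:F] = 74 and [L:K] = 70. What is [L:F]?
[L:F] = 5180

The tower law says that for any tower of field extensions F ⊂ K ⊂ L with finite degrees, [L:F] = [L:K] · [K:F]. Here this gives [L:F] = 70 · 74 = 5180.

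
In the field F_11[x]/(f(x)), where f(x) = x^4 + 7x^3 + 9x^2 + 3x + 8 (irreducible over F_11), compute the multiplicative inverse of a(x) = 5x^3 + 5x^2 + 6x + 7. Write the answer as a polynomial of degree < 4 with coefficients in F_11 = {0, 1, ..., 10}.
a(x)^(-1) ≡ 5x^3 + 6x^2 + x + 1 (mod f(x))

Since f is irreducible over F_11, F_11[x]/(f) is a field and a(x) ≠ 0 has an inverse. Apply the extended Euclidean algorithm to f(x) and a(x) in F_11[x]: f(x) = (9x + 10)·a(x) + (4x^2 + x + 4);  a(x) = (4x + 3)·(4x^2 + x + 4) + (9x + 6);  (4x^2 + x + 4) = (9x + 10)·(9x + 6) + (10). The last nonzero remainder is the constant 10 = gcd(f, a) in F_11. Back-substituting through the division chain expresses 10 = s(x)·a(x) + t(x)·f(x) with s(x) ≡ 6x^3 + 5x^2 + 10x + 10 (mod f), so (6x^3 + 5x^2 + 10x + 10)·a(x) ≡ 10 (mod f). Multiplying by 10^(-1) ≡ 10 in F_11 gives a(x)^(-1) ≡ 10·(6x^3 + 5x^2 + 10x + 10) ≡ 5x^3 + 6x^2 + x + 1 (mod f). Check: (5x^3 + 5x^2 + 6x + 7)·(5x^3 + 6x^2 + x + 1) = 3x^6 + 10x^4 + 4x^3 + 9x^2 + 2x + 7 ≡ 1 (mod x^4 + 7x^3 + 9x^2 + 3x + 8).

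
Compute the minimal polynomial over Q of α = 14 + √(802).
m_α(x) = x^2 - 28x - 606

From α - 14 = √(802), squaring gives (α - 14)^2 = 802, i.e. α^2 - 28α + 196 = 802, so α^2 - 28α - 606 = 0. The discriminant of x^2 - 28x - 606 is (-28)^2 - 4·(-606) = 784 + 2424 = 3208, and 4·(802) is not a perfect square in Q since 802 is squarefree and ≠ 1. Hence x^2 - 28x - 606 is irreducible over Q and is the minimal polynomial of α.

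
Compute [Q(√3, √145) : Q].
[Q(√3, √145) : Q] = 4

[Q(√3):Q] = 2 (min poly x^2 - 3, irreducible since 3 is squarefree > 1). For the top step, suppose √145 ∈ Q(√3), say √145 = c + d√3 with c, d ∈ Q. Squaring: 145 = c^2 + 3d^2 + 2cd√3. Since √3 ∉ Q this forces 2cd = 0. If d = 0 then √145 = c ∈ Q, contradicting 145 squarefree > 1. If c = 0 then 145 = 3d^2, so 3·145 = (3d)^2 is a perfect square in Q — but 3·145 = 435 is not a perfect square (since 3 and 145 are distinct squarefree integers). Contradiction. Hence √145 ∉ Q(√3), so x^2 - 145 stays irreducible over Q(√3) and [Q(√3, √145) : Q(√3)] = 2. By the tower law, [Q(√3, √145) : Q] = 2 · 2 = 4.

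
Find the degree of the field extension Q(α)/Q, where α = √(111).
[Q(α):Q] = 2

[Q(α):Q] equals the degree of the minimal polynomial of α. Here α^2 = 111 and x^2 - 111 is irreducible (d = 111 is squarefree, ≠ 1, hence not a square), so deg(m_α) = 2. Thus [Q(α):Q] = 2.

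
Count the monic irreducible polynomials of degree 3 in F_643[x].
There are 88615688 monic irreducible polynomials of degree 3 over F_643

Each element of F_{643^3} that lies in no proper subfield is a root of exactly one monic irreducible of degree 3 over F_643, and each such polynomial has 3 distinct roots in F_{643^3}. By Möbius inversion the count is N_643(3) = (1/3) Σ_{d|3} μ(3/d) · 643^d = (1/3)(μ(3)·643^1 + μ(1)·643^3) = 265847064/3 = 88615688.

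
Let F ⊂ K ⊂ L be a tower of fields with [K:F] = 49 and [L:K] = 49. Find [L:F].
[L:F] = 2401

The tower law says that for any tower of field extensions F ⊂ K ⊂ L with finite degrees, [L:F] = [L:K] · [K:F]. Here this gives [L:F] = 49 · 49 = 2401.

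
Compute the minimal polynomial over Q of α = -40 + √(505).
m_α(x) = x^2 + 80x + 1095

From α + 40 = √(505), squaring gives (α + 40)^2 = 505, i.e. α^2 + 80α + 1600 = 505, so α^2 + 80α + 1095 = 0. The discriminant of x^2 + 80x + 1095 is (80)^2 - 4·(1095) = 6400 - 4380 = 2020, and 4·(505) is not a perfect square in Q since 505 is squarefree and ≠ 1. Hence x^2 + 80x + 1095 is irreducible over Q and is the minimal polynomial of α.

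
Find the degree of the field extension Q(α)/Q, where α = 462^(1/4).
[Q(α):Q] = 4

α is a root of x^4 - 462. By Eisenstein's criterion at the prime p = 2 (which divides the constant term 462 but p^2 = 4 does not, since 462 is squarefree), x^4 - 462 is irreducible over Q. Hence [Q(α):Q] = 4.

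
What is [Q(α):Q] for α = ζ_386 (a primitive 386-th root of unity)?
[Q(α):Q] = 192

The minimal polynomial of ζ_386 over Q is the 386-th cyclotomic polynomial Φ_386(x), which is irreducible over Q and has degree φ(386) = 192. Hence [Q(α):Q] = φ(386) = 192.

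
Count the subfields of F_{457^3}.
F_{457^3} has 2 subfields

The subfields of F_{p^n} are exactly the fields F_{p^d} for d | n (each is the fixed field of the unique index-d subgroup of Gal(F_{p^n}/F_p) ≅ Z/nZ). The divisors of n = 3 are {1, 3}, giving 2 subfields: F_{457^1}, F_{457^3}.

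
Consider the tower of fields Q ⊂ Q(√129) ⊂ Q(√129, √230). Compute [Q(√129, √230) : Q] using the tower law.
[Q(√129, √230) : Q] = 4

[Q(√129):Q] = 2 (min poly x^2 - 129, irreducible since 129 is squarefree > 1). For the top step, suppose √230 ∈ Q(√129), say √230 = c + d√129 with c, d ∈ Q. Squaring: 230 = c^2 + 129d^2 + 2cd√129. Since √129 ∉ Q this forces 2cd = 0. If d = 0 then √230 = c ∈ Q, contradicting 230 squarefree > 1. If c = 0 then 230 = 129d^2, so 129·230 = (129d)^2 is a perfect square in Q — but 129·230 = 29670 is not a perfect square (since 129 and 230 are distinct squarefree integers). Contradiction. Hence √230 ∉ Q(√129), so x^2 - 230 stays irreducible over Q(√129) and [Q(√129, √230) : Q(√129)] = 2. By the tower law, [Q(√129, √230) : Q] = 2 · 2 = 4.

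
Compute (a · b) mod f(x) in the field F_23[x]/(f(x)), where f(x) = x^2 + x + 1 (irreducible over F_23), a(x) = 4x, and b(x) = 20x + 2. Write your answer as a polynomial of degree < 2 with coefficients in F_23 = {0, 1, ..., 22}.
a · b ≡ 20x + 12 (mod f(x))

Multiply in F_23[x]: a(x)·b(x) = (4x)·(20x + 2) = 11x^2 + 8x. This has degree ≥ 2, so divide by f(x) over F_23: 11x^2 + 8x = (11)·(x^2 + x + 1) + (20x + 12). Hence a·b ≡ 20x + 12 (mod f). (F_23[x]/(f) is a field with 23^2 = 529 elements since f is irreducible of degree 2.)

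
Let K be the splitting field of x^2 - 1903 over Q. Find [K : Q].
[K : Q] = 2

f(x) = x^2 - 1903 factors as (x - √1903)(x + √1903). The splitting field is K = Q(√1903). Since 1903 is squarefree and > 1, it is not a perfect square, so x^2 - 1903 is irreducible over Q and [Q(√1903) : Q] = 2. Hence [K : Q] = 2.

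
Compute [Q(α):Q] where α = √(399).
[Q(α):Q] = 2

[Q(α):Q] equals the degree of the minimal polynomial of α. Here α^2 = 399 and x^2 - 399 is irreducible (d = 399 is squarefree, ≠ 1, hence not a square), so deg(m_α) = 2. Thus [Q(α):Q] = 2.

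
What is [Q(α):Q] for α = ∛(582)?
[Q(α):Q] = 3

The minimal polynomial of α is x^3 - 582, irreducible over Q since 582 is not a perfect cube (so x^3 - 582 has no rational root). Hence [Q(α):Q] = deg(m_α) = 3.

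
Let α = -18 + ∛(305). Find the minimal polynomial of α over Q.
m_α(x) = x^3 + 54x^2 + 972x + 5527

Set β = α + 18 = ∛(305), so β^3 = 305. Then (α + 18)^3 - 305 = 0, i.e. α is a root of g(x) = (x + 18)^3 - 305 = x^3 + 54x^2 + 972x + 5527. Since g(x) = h(x + 18) where h(x) = x^3 - 305, and h is irreducible over Q (because 305 is not a perfect cube, so h has no rational root, and a monic cubic with no rational root is irreducible), g is also irreducible (irreducibility is preserved under the substitution x → x + 18). Hence m_α(x) = x^3 + 54x^2 + 972x + 5527.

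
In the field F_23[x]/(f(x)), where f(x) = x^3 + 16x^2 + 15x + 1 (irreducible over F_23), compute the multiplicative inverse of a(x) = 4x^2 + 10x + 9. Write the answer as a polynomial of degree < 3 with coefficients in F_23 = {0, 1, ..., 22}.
a(x)^(-1) ≡ 15x^2 + 19x + 8 (mod f(x))

Since f is irreducible over F_23, F_23[x]/(f) is a field and a(x) ≠ 0 has an inverse. Apply the extended Euclidean algorithm to f(x) and a(x) in F_23[x]: f(x) = (6x + 12)·a(x) + (2x + 8);  a(x) = (2x + 20)·(2x + 8) + (10). The last nonzero remainder is the constant 10 = gcd(f, a) in F_23. Back-substituting through the division chain expresses 10 = s(x)·a(x) + t(x)·f(x) with s(x) ≡ 12x^2 + 6x + 11 (mod f), so (12x^2 + 6x + 11)·a(x) ≡ 10 (mod f). Multiplying by 10^(-1) ≡ 7 in F_23 gives a(x)^(-1) ≡ 7·(12x^2 + 6x + 11) ≡ 15x^2 + 19x + 8 (mod f). Check: (4x^2 + 10x + 9)·(15x^2 + 19x + 8) = 14x^4 + 19x^3 + 12x^2 + 21x + 3 ≡ 1 (mod x^3 + 16x^2 + 15x + 1).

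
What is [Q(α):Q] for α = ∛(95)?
[Q(α):Q] = 3

The minimal polynomial of α is x^3 - 95, irreducible over Q since 95 is not a perfect cube (so x^3 - 95 has no rational root). Hence [Q(α):Q] = deg(m_α) = 3.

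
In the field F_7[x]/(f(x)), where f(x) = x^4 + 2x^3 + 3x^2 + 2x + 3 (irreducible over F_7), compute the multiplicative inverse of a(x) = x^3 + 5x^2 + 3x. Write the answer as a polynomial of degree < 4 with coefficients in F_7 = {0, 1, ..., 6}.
a(x)^(-1) ≡ 2x^3 + 6x^2 + 3x + 4 (mod f(x))

Since f is irreducible over F_7, F_7[x]/(f) is a field and a(x) ≠ 0 has an inverse. Apply the extended Euclidean algorithm to f(x) and a(x) in F_7[x]: f(x) = (x + 4)·a(x) + (x^2 + 4x + 3);  a(x) = (x + 1)·(x^2 + 4x + 3) + (3x + 4);  (x^2 + 4x + 3) = (5x + 4)·(3x + 4) + (1). The last nonzero remainder is the constant 1 = gcd(f, a) in F_7. Back-substituting through the division chain expresses 1 = s(x)·a(x) + t(x)·f(x) with s(x) ≡ 2x^3 + 6x^2 + 3x + 4 (mod f), so a(x)^(-1) ≡ s(x) = 2x^3 + 6x^2 + 3x + 4 (mod f). Check: (x^3 + 5x^2 + 3x)·(2x^3 + 6x^2 + 3x + 4) = 2x^6 + 2x^5 + 4x^4 + 2x^3 + x^2 + 5x ≡ 1 (mod x^4 + 2x^3 + 3x^2 + 2x + 3).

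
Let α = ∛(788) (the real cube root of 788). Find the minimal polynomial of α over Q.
m_α(x) = x^3 - 788

α satisfies α^3 = 788, so x^3 - 788 annihilates α. By the rational root test, a rational root p/q (in lowest terms) of x^3 - 788 would satisfy p^3 = 788 q^3, forcing q = 1 and p^3 = 788; but 788 is not a perfect cube, contradiction. A monic cubic over Q with no rational root is irreducible (any nontrivial factorization would include a linear factor). Hence x^3 - 788 is the minimal polynomial of α, and in particular [Q(α):Q] = 3.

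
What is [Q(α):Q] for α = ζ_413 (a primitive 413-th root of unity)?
[Q(α):Q] = 348

The minimal polynomial of ζ_413 over Q is the 413-th cyclotomic polynomial Φ_413(x), which is irreducible over Q and has degree φ(413) = 348. Hence [Q(α):Q] = φ(413) = 348.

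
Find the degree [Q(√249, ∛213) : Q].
[Q(√249, ∛213) : Q] = 6

Let L = Q(√249, ∛213). Since Q(√249) ⊂ L and [Q(√249):Q] = 2, the tower law gives 2 | [L:Q]. Likewise Q(∛213) ⊂ L with [Q(∛213):Q] = 3 (because 213 is not a perfect cube), so 3 | [L:Q]. As gcd(2,3) = 1, [L:Q] is divisible by 6. Conversely L is generated over Q by √249 and ∛213, so [L:Q] ≤ 2·3 = 6. Therefore [Q(√249, ∛213) : Q] = 6.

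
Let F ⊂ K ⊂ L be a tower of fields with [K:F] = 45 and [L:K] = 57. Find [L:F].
[L:F] = 2565

The tower law says that for any tower of field extensions F ⊂ K ⊂ L with finite degrees, [L:F] = [L:K] · [K:F]. Here this gives [L:F] = 57 · 45 = 2565.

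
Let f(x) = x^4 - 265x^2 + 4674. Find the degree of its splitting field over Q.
[K : Q] = 4

Solving the quadratic in x^2: x^2 = (265 ± √(265^2 - 4·4674))/2 = (265 ± √51529)/2 = (265 ± 227)/2, giving x^2 = 246 or x^2 = 19. So f(x) = (x^2 - 246)(x^2 - 19) and the roots of f are ±√246, ±√19. Hence the splitting field is K = Q(√246, √19). Since 246 and 19 are distinct squarefree integers > 1, their product 4674 is not a perfect square, so √19 ∉ Q(√246). By the tower law [K:Q] = [Q(√246,√19):Q(√246)] · [Q(√246):Q] = 2 · 2 = 4.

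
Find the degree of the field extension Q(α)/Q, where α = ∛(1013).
[Q(α):Q] = 3

The minimal polynomial of α is x^3 - 1013, irreducible over Q since 1013 is not a perfect cube (so x^3 - 1013 has no rational root). Hence [Q(α):Q] = deg(m_α) = 3.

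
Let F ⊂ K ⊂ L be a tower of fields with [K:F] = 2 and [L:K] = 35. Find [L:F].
[L:F] = 70

The tower law says that for any tower of field extensions F ⊂ K ⊂ L with finite degrees, [L:F] = [L:K] · [K:F]. Here this gives [L:F] = 35 · 2 = 70.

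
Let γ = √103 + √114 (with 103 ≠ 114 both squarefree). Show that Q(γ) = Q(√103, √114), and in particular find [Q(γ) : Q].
[Q(γ) : Q] = 4 (equivalently, Q(γ) = Q(√103, √114))

Obviously Q(γ) ⊆ Q(√103, √114), and [Q(√103, √114):Q] = 4 (since 103, 114 are distinct squarefree integers > 1 with 11742 not a perfect square). To show equality we compute the minimal polynomial of γ. From γ = √103 + √114: γ^2 = 103 + 2√(11742) + 114 = 217 + 2√(11742), so γ^2 - 217 = 2√(11742); squaring, (γ^2 - 217)^2 = 4·11742, i.e. γ^4 - 434γ^2 + 47089 - 46968 = 0, i.e. γ^4 - 434γ^2 + 121 = 0. So γ is a root of x^4 - 434x^2 + 121. This polynomial is irreducible over Q: it has no rational root (each ±√103 ± √114 is irrational), and any factorization into two quadratics over Q would force √(11742) ∈ Q (pairing opposite roots) or √103, √114 ∈ Q (other pairings), all impossible. Hence [Q(γ):Q] = 4 = [Q(√103, √114):Q], so Q(γ) = Q(√103, √114).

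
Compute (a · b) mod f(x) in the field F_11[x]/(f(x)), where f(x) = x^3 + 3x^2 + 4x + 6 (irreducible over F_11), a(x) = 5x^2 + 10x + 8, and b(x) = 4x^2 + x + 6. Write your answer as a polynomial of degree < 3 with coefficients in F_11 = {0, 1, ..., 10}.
a · b ≡ 4x^2 + 8x + 6 (mod f(x))

Multiply in F_11[x]: a(x)·b(x) = (5x^2 + 10x + 8)·(4x^2 + x + 6) = 9x^4 + x^3 + 6x^2 + 2x + 4. This has degree ≥ 3, so divide by f(x) over F_11: 9x^4 + x^3 + 6x^2 + 2x + 4 = (9x + 7)·(x^3 + 3x^2 + 4x + 6) + (4x^2 + 8x + 6). Hence a·b ≡ 4x^2 + 8x + 6 (mod f). (F_11[x]/(f) is a field with 11^3 = 1331 elements since f is irreducible of degree 3.)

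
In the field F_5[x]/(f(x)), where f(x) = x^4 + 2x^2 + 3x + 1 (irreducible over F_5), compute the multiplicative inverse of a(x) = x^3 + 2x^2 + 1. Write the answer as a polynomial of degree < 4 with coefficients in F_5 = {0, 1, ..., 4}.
a(x)^(-1) ≡ 2x^3 + 4x^2 (mod f(x))

Since f is irreducible over F_5, F_5[x]/(f) is a field and a(x) ≠ 0 has an inverse. Apply the extended Euclidean algorithm to f(x) and a(x) in F_5[x]: f(x) = (x + 3)·a(x) + (x^2 + 2x + 3);  a(x) = (x)·(x^2 + 2x + 3) + (2x + 1);  (x^2 + 2x + 3) = (3x + 2)·(2x + 1) + (1). The last nonzero remainder is the constant 1 = gcd(f, a) in F_5. Back-substituting through the division chain expresses 1 = s(x)·a(x) + t(x)·f(x) with s(x) ≡ 2x^3 + 4x^2 (mod f), so a(x)^(-1) ≡ s(x) = 2x^3 + 4x^2 (mod f). Check: (x^3 + 2x^2 + 1)·(2x^3 + 4x^2) = 2x^6 + 3x^5 + 3x^4 + 2x^3 + 4x^2 ≡ 1 (mod x^4 + 2x^2 + 3x + 1).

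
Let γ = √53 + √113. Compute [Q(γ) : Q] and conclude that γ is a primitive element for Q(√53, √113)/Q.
[Q(γ) : Q] = 4 (equivalently, Q(γ) = Q(√53, √113))

Obviously Q(γ) ⊆ Q(√53, √113), and [Q(√53, √113):Q] = 4 (since 53, 113 are distinct squarefree integers > 1 with 5989 not a perfect square). To show equality we compute the minimal polynomial of γ. From γ = √53 + √113: γ^2 = 53 + 2√(5989) + 113 = 166 + 2√(5989), so γ^2 - 166 = 2√(5989); squaring, (γ^2 - 166)^2 = 4·5989, i.e. γ^4 - 332γ^2 + 27556 - 23956 = 0, i.e. γ^4 - 332γ^2 + 3600 = 0. So γ is a root of x^4 - 332x^2 + 3600. This polynomial is irreducible over Q: it has no rational root (each ±√53 ± √113 is irrational), and any factorization into two quadratics over Q would force √(5989) ∈ Q (pairing opposite roots) or √53, √113 ∈ Q (other pairings), all impossible. Hence [Q(γ):Q] = 4 = [Q(√53, √113):Q], so Q(γ) = Q(√53, √113).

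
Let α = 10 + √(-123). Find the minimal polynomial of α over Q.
m_α(x) = x^2 - 20x + 223

From α - 10 = √(-123), squaring gives (α - 10)^2 = -123, i.e. α^2 - 20α + 100 = -123, so α^2 - 20α + 223 = 0. The discriminant of x^2 - 20x + 223 is (-20)^2 - 4·(223) = 400 - 892 = -492, and 4·(-123) is not a perfect square in Q since -123 is squarefree and ≠ 1. Hence x^2 - 20x + 223 is irreducible over Q and is the minimal polynomial of α.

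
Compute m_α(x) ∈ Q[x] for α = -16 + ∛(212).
m_α(x) = x^3 + 48x^2 + 768x + 3884

Set β = α + 16 = ∛(212), so β^3 = 212. Then (α + 16)^3 - 212 = 0, i.e. α is a root of g(x) = (x + 16)^3 - 212 = x^3 + 48x^2 + 768x + 3884. Since g(x) = h(x + 16) where h(x) = x^3 - 212, and h is irreducible over Q (because 212 is not a perfect cube, so h has no rational root, and a monic cubic with no rational root is irreducible), g is also irreducible (irreducibility is preserved under the substitution x → x + 16). Hence m_α(x) = x^3 + 48x^2 + 768x + 3884.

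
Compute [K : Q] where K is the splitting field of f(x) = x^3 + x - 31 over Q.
[K : Q] = 6

By the rational root test, any rational root of the monic integer polynomial f(x) = x^3 + x - 31 must be an integer dividing the constant term -31, i.e. one of ±{1, 31}. Evaluating: f(1) = -29, f(-1) = -33, f(31) = 29791, f(-31) = -29853; none is 0, so f has no rational root and is therefore irreducible over Q (a cubic with no linear factor over a field is irreducible). For an irreducible cubic, the Galois group is A_3 or S_3 according as the discriminant disc(f) = -4a^3 - 27b^2 = -4·(1)^3 - 27·(-31)^2 = -25951 is or is not a square in Q. Here disc(f) = -25951 is not a perfect square in Q, so the Galois group of f over Q is not contained in A_3 and must be all of S_3. The splitting field has degree |S_3| = 6 over Q, so [K : Q] = 6.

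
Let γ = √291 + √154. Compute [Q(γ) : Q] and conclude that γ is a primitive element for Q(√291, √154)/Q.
[Q(γ) : Q] = 4 (equivalently, Q(γ) = Q(√291, √154))

Obviously Q(γ) ⊆ Q(√291, √154), and [Q(√291, √154):Q] = 4 (since 291, 154 are distinct squarefree integers > 1 with 44814 not a perfect square). To show equality we compute the minimal polynomial of γ. From γ = √291 + √154: γ^2 = 291 + 2√(44814) + 154 = 445 + 2√(44814), so γ^2 - 445 = 2√(44814); squaring, (γ^2 - 445)^2 = 4·44814, i.e. γ^4 - 890γ^2 + 198025 - 179256 = 0, i.e. γ^4 - 890γ^2 + 18769 = 0. So γ is a root of x^4 - 890x^2 + 18769. This polynomial is irreducible over Q: it has no rational root (each ±√291 ± √154 is irrational), and any factorization into two quadratics over Q would force √(44814) ∈ Q (pairing opposite roots) or √291, √154 ∈ Q (other pairings), all impossible. Hence [Q(γ):Q] = 4 = [Q(√291, √154):Q], so Q(γ) = Q(√291, √154).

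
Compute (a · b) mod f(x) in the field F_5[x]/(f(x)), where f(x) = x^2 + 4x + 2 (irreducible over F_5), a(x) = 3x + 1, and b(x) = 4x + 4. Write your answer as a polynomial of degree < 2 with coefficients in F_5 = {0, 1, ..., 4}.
a · b ≡ 3x (mod f(x))

Multiply in F_5[x]: a(x)·b(x) = (3x + 1)·(4x + 4) = 2x^2 + x + 4. This has degree ≥ 2, so divide by f(x) over F_5: 2x^2 + x + 4 = (2)·(x^2 + 4x + 2) + (3x). Hence a·b ≡ 3x (mod f). (F_5[x]/(f) is a field with 5^2 = 25 elements since f is irreducible of degree 2.)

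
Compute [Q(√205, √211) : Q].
[Q(√205, √211) : Q] = 4

[Q(√205):Q] = 2 (min poly x^2 - 205, irreducible since 205 is squarefree > 1). For the top step, suppose √211 ∈ Q(√205), say √211 = c + d√205 with c, d ∈ Q. Squaring: 211 = c^2 + 205d^2 + 2cd√205. Since √205 ∉ Q this forces 2cd = 0. If d = 0 then √211 = c ∈ Q, contradicting 211 squarefree > 1. If c = 0 then 211 = 205d^2, so 205·211 = (205d)^2 is a perfect square in Q — but 205·211 = 43255 is not a perfect square (since 205 and 211 are distinct squarefree integers). Contradiction. Hence √211 ∉ Q(√205), so x^2 - 211 stays irreducible over Q(√205) and [Q(√205, √211) : Q(√205)] = 2. By the tower law, [Q(√205, √211) : Q] = 2 · 2 = 4.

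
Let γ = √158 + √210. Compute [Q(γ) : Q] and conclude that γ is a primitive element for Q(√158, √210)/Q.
[Q(γ) : Q] = 4 (equivalently, Q(γ) = Q(√158, √210))

Obviously Q(γ) ⊆ Q(√158, √210), and [Q(√158, √210):Q] = 4 (since 158, 210 are distinct squarefree integers > 1 with 33180 not a perfect square). To show equality we compute the minimal polynomial of γ. From γ = √158 + √210: γ^2 = 158 + 2√(33180) + 210 = 368 + 2√(33180), so γ^2 - 368 = 2√(33180); squaring, (γ^2 - 368)^2 = 4·33180, i.e. γ^4 - 736γ^2 + 135424 - 132720 = 0, i.e. γ^4 - 736γ^2 + 2704 = 0. So γ is a root of x^4 - 736x^2 + 2704. This polynomial is irreducible over Q: it has no rational root (each ±√158 ± √210 is irrational), and any factorization into two quadratics over Q would force √(33180) ∈ Q (pairing opposite roots) or √158, √210 ∈ Q (other pairings), all impossible. Hence [Q(γ):Q] = 4 = [Q(√158, √210):Q], so Q(γ) = Q(√158, √210).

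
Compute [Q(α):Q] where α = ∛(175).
[Q(α):Q] = 3

The minimal polynomial of α is x^3 - 175, irreducible over Q since 175 is not a perfect cube (so x^3 - 175 has no rational root). Hence [Q(α):Q] = deg(m_α) = 3.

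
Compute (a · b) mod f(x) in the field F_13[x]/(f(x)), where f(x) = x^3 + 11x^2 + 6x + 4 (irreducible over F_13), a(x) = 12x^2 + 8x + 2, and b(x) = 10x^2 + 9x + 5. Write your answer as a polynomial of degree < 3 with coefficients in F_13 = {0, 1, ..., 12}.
a · b ≡ 2x^2 + 1 (mod f(x))

Multiply in F_13[x]: a(x)·b(x) = (12x^2 + 8x + 2)·(10x^2 + 9x + 5) = 3x^4 + 6x^3 + 9x^2 + 6x + 10. This has degree ≥ 3, so divide by f(x) over F_13: 3x^4 + 6x^3 + 9x^2 + 6x + 10 = (3x + 12)·(x^3 + 11x^2 + 6x + 4) + (2x^2 + 1). Hence a·b ≡ 2x^2 + 1 (mod f). (F_13[x]/(f) is a field with 13^3 = 2197 elements since f is irreducible of degree 3.)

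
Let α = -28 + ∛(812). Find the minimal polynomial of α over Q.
m_α(x) = x^3 + 84x^2 + 2352x + 21140

Set β = α + 28 = ∛(812), so β^3 = 812. Then (α + 28)^3 - 812 = 0, i.e. α is a root of g(x) = (x + 28)^3 - 812 = x^3 + 84x^2 + 2352x + 21140. Since g(x) = h(x + 28) where h(x) = x^3 - 812, and h is irreducible over Q (because 812 is not a perfect cube, so h has no rational root, and a monic cubic with no rational root is irreducible), g is also irreducible (irreducibility is preserved under the substitution x → x + 28). Hence m_α(x) = x^3 + 84x^2 + 2352x + 21140.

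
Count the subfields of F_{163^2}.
F_{163^2} has 2 subfields

The subfields of F_{p^n} are exactly the fields F_{p^d} for d | n (each is the fixed field of the unique index-d subgroup of Gal(F_{p^n}/F_p) ≅ Z/nZ). The divisors of n = 2 are {1, 2}, giving 2 subfields: F_{163^1}, F_{163^2}.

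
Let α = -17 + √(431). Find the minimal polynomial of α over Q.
m_α(x) = x^2 + 34x - 142

From α + 17 = √(431), squaring gives (α + 17)^2 = 431, i.e. α^2 + 34α + 289 = 431, so α^2 + 34α - 142 = 0. The discriminant of x^2 + 34x - 142 is (34)^2 - 4·(-142) = 1156 + 568 = 1724, and 4·(431) is not a perfect square in Q since 431 is squarefree and ≠ 1. Hence x^2 + 34x - 142 is irreducible over Q and is the minimal polynomial of α.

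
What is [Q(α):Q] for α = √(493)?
[Q(α):Q] = 2

[Q(α):Q] equals the degree of the minimal polynomial of α. Here α^2 = 493 and x^2 - 493 is irreducible (d = 493 is squarefree, ≠ 1, hence not a square), so deg(m_α) = 2. Thus [Q(α):Q] = 2.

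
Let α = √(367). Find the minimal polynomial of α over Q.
m_α(x) = x^2 - 367

α satisfies α^2 - 367 = 0, so x^2 - 367 annihilates α. Since d = 367 is squarefree and ≠ 1, it is not a perfect square in Q, so x^2 - 367 has no rational root and is therefore irreducible over Q (a degree-2 polynomial over a field is irreducible iff it has no root). Hence m_α(x) = x^2 - 367.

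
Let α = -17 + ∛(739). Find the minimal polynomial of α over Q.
m_α(x) = x^3 + 51x^2 + 867x + 4174

Set β = α + 17 = ∛(739), so β^3 = 739. Then (α + 17)^3 - 739 = 0, i.e. α is a root of g(x) = (x + 17)^3 - 739 = x^3 + 51x^2 + 867x + 4174. Since g(x) = h(x + 17) where h(x) = x^3 - 739, and h is irreducible over Q (because 739 is not a perfect cube, so h has no rational root, and a monic cubic with no rational root is irreducible), g is also irreducible (irreducibility is preserved under the substitution x → x + 17). Hence m_α(x) = x^3 + 51x^2 + 867x + 4174.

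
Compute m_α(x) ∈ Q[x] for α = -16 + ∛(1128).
m_α(x) = x^3 + 48x^2 + 768x + 2968

Set β = α + 16 = ∛(1128), so β^3 = 1128. Then (α + 16)^3 - 1128 = 0, i.e. α is a root of g(x) = (x + 16)^3 - 1128 = x^3 + 48x^2 + 768x + 2968. Since g(x) = h(x + 16) where h(x) = x^3 - 1128, and h is irreducible over Q (because 1128 is not a perfect cube, so h has no rational root, and a monic cubic with no rational root is irreducible), g is also irreducible (irreducibility is preserved under the substitution x → x + 16). Hence m_α(x) = x^3 + 48x^2 + 768x + 2968.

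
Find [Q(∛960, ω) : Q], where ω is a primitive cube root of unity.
[Q(∛960, ω) : Q] = 6

[Q(∛960):Q] = 3 (min poly x^3 - 960, irreducible since 960 is not a perfect cube). [Q(ω):Q] = 2 (min poly x^2 + x + 1). Since Q(∛960) ⊂ R and ω ∉ R, we have ω ∉ Q(∛960), so x^2 + x + 1 remains irreducible over Q(∛960) and [Q(∛960, ω) : Q(∛960)] = 2. By the tower law, [Q(∛960, ω) : Q] = 3 · 2 = 6. (In fact Q(∛960, ω) is the splitting field of x^3 - 960 over Q.)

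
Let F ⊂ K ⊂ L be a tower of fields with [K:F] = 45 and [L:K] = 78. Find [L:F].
[L:F] = 3510

The tower law says that for any tower of field extensions F ⊂ K ⊂ L with finite degrees, [L:F] = [L:K] · [K:F]. Here this gives [L:F] = 78 · 45 = 3510.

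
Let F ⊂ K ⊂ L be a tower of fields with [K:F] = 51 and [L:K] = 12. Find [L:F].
[L:F] = 612

The tower law says that for any tower of field extensions F ⊂ K ⊂ L with finite degrees, [L:F] = [L:K] · [K:F]. Here this gives [L:F] = 12 · 51 = 612.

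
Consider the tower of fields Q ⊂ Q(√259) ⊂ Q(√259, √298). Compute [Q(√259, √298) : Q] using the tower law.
[Q(√259, √298) : Q] = 4

[Q(√259):Q] = 2 (min poly x^2 - 259, irreducible since 259 is squarefree > 1). For the top step, suppose √298 ∈ Q(√259), say √298 = c + d√259 with c, d ∈ Q. Squaring: 298 = c^2 + 259d^2 + 2cd√259. Since √259 ∉ Q this forces 2cd = 0. If d = 0 then √298 = c ∈ Q, contradicting 298 squarefree > 1. If c = 0 then 298 = 259d^2, so 259·298 = (259d)^2 is a perfect square in Q — but 259·298 = 77182 is not a perfect square (since 259 and 298 are distinct squarefree integers). Contradiction. Hence √298 ∉ Q(√259), so x^2 - 298 stays irreducible over Q(√259) and [Q(√259, √298) : Q(√259)] = 2. By the tower law, [Q(√259, √298) : Q] = 2 · 2 = 4.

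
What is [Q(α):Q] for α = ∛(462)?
[Q(α):Q] = 3

The minimal polynomial of α is x^3 - 462, irreducible over Q since 462 is not a perfect cube (so x^3 - 462 has no rational root). Hence [Q(α):Q] = deg(m_α) = 3.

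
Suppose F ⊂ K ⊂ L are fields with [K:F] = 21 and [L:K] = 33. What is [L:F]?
[L:F] = 693

The tower law says that for any tower of field extensions F ⊂ K ⊂ L with finite degrees, [L:F] = [L:K] · [K:F]. Here this gives [L:F] = 33 · 21 = 693.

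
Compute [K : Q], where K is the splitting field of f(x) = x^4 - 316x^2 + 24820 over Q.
[K : Q] = 4

Solving the quadratic in x^2: x^2 = (316 ± √(316^2 - 4·24820))/2 = (316 ± √576)/2 = (316 ± 24)/2, giving x^2 = 146 or x^2 = 170. So f(x) = (x^2 - 146)(x^2 - 170) and the roots of f are ±√146, ±√170. Hence the splitting field is K = Q(√146, √170). Since 146 and 170 are distinct squarefree integers > 1, their product 24820 is not a perfect square, so √170 ∉ Q(√146). By the tower law [K:Q] = [Q(√146,√170):Q(√146)] · [Q(√146):Q] = 2 · 2 = 4.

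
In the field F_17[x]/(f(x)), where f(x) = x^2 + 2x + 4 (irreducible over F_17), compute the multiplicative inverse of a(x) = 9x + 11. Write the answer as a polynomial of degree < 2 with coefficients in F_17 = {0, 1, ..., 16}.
a(x)^(-1) ≡ 16x + 3 (mod f(x))

Since f is irreducible over F_17, F_17[x]/(f) is a field and a(x) ≠ 0 has an inverse. Apply the extended Euclidean algorithm to f(x) and a(x) in F_17[x]: f(x) = (2x + 11)·a(x) + (2). The last nonzero remainder is the constant 2 = gcd(f, a) in F_17. Back-substituting through the division chain expresses 2 = s(x)·a(x) + t(x)·f(x) with s(x) ≡ 15x + 6 (mod f), so (15x + 6)·a(x) ≡ 2 (mod f). Multiplying by 2^(-1) ≡ 9 in F_17 gives a(x)^(-1) ≡ 9·(15x + 6) ≡ 16x + 3 (mod f). Check: (9x + 11)·(16x + 3) = 8x^2 + 16x + 16 ≡ 1 (mod x^2 + 2x + 4).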